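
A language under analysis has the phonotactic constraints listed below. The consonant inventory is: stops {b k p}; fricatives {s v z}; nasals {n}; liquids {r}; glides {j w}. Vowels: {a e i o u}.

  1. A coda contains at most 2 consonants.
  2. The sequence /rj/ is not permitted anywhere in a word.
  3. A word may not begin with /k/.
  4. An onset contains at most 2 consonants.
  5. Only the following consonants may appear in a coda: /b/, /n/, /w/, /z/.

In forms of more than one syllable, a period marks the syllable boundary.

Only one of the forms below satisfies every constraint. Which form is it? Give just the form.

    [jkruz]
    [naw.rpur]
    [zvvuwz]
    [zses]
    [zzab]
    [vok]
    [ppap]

[jkruz] — violates constraint 4: syllable 1 onset /jkr/ has 3 consonants (> 2) → phonotactically illegal
[naw.rpur] — violates constraint 5: syllable 2 coda contains /r/, which is not a licensed coda consonant → phonotactically illegal
[zvvuwz] — violates constraint 4: syllable 1 onset /zvv/ has 3 consonants (> 2) → phonotactically illegal
[zses] — violates constraint 5: syllable 1 coda contains /s/, which is not a licensed coda consonant → phonotactically illegal
[zzab] — σ1 onset /zz/ (2C), coda /b/ ok → phonotactically legal
[vok] — violates constraint 5: syllable 1 coda contains /k/, which is not a licensed coda consonant → phonotactically illegal
[ppap] — violates constraint 5: syllable 1 coda contains /p/, which is not a licensed coda consonant → phonotactically illegal

[zzab]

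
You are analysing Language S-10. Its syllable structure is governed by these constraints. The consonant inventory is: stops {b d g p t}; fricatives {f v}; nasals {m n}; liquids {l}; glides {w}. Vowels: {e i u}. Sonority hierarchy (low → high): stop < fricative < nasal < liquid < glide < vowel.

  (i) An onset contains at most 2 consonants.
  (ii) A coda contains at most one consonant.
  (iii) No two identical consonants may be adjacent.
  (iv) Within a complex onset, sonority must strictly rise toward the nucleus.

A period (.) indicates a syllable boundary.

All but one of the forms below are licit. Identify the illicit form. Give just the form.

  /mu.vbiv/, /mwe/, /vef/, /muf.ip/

/mu.vbiv/

/mu.vbiv/ — violates constraint (iv): syllable 2 onset /vb/: /v/ (fricative, 2) → /b/ (stop, 1) does not rise → illicit
/mwe/ — σ1 onset /mw/ (3→5 rises), coda /∅/ ok → licit
/vef/ — σ1 onset /v/, coda /f/ ok → licit
/muf.ip/ — σ1 onset /m/, coda /f/ ok; σ2 onset /∅/, coda /p/ ok → licit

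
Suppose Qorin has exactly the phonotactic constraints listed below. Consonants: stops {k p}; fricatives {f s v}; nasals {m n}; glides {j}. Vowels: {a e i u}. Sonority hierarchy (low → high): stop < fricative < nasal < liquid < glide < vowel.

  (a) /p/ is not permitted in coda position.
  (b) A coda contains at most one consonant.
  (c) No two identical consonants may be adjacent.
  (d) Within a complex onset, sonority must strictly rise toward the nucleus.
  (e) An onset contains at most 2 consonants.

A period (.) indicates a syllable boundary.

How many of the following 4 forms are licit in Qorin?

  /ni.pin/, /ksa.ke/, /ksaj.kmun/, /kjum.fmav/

/ni.pin/ — σ1 onset /n/, coda /∅/ ok; σ2 onset /p/, coda /n/ ok → licit
/ksa.ke/ — σ1 onset /ks/ (1→2 rises), coda /∅/ ok; σ2 onset /k/, coda /∅/ ok → licit
/ksaj.kmun/ — σ1 onset /ks/ (1→2 rises), coda /j/ ok; σ2 onset /km/ (1→3 rises), coda /n/ ok → licit
/kjum.fmav/ — σ1 onset /kj/ (1→5 rises), coda /m/ ok; σ2 onset /fm/ (2→3 rises), coda /v/ ok → licit
Licit: /ni.pin/, /ksa.ke/, /ksaj.kmun/, /kjum.fmav/ → 4.

4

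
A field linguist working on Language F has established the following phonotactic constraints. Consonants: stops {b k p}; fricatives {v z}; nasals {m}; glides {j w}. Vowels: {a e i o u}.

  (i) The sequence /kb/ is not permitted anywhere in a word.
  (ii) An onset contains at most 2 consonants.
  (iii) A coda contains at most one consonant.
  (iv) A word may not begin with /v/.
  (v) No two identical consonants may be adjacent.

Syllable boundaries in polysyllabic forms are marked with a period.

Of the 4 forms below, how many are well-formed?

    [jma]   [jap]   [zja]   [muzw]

[jma] — σ1 onset /jm/ (2C), coda /∅/ ok → well-formed
[jap] — σ1 onset /j/, coda /p/ ok → well-formed
[zja] — σ1 onset /zj/ (2C), coda /∅/ ok → well-formed
[muzw] — violates constraint (iii): syllable 1 coda /zw/ has 2 consonants (> 1) → ill-formed
Well-formed: [jma], [jap], [zja] → 3.

3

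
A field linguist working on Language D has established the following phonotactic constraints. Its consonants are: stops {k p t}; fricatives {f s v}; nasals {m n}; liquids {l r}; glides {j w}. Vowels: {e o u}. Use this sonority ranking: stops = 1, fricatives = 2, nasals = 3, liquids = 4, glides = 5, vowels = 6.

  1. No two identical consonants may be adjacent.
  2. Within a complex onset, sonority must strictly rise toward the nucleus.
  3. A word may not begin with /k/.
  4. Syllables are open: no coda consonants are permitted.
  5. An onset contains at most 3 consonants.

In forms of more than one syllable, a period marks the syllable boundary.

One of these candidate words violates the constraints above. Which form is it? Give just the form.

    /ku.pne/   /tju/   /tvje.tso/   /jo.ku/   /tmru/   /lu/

/ku.pne/ — violates constraint 3: word begins with /k/ → not permitted
/tju/ — σ1 onset /tj/ (1→5 rises), coda /∅/ ok → permitted
/tvje.tso/ — σ1 onset /tvj/ (1→2→5 rises), coda /∅/ ok; σ2 onset /ts/ (1→2 rises), coda /∅/ ok → permitted
/jo.ku/ — σ1 onset /j/, coda /∅/ ok; σ2 onset /k/, coda /∅/ ok → permitted
/tmru/ — σ1 onset /tmr/ (1→3→4 rises), coda /∅/ ok → permitted
/lu/ — σ1 onset /l/, coda /∅/ ok → permitted

/ku.pne/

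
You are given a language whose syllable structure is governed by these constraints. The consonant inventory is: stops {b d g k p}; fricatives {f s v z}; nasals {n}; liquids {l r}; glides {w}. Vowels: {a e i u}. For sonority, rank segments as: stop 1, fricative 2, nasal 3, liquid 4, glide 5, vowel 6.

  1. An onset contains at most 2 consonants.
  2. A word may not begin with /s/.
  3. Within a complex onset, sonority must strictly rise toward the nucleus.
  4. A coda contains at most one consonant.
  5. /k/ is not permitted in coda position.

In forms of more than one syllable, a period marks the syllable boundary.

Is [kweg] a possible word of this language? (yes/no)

yes

[kweg] — σ1 onset /kw/ (1→5 rises), coda /g/ ok → phonotactically legal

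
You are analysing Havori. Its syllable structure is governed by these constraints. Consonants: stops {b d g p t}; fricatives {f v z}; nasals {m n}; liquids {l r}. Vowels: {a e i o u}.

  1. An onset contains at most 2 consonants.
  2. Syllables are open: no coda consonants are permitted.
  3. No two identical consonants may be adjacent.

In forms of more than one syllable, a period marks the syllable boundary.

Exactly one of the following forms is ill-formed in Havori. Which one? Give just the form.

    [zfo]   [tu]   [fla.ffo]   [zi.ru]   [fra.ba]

[fla.ffo]

[zfo] — σ1 onset /zf/ (2C), coda /∅/ ok → well-formed
[tu] — σ1 onset /t/, coda /∅/ ok → well-formed
[fla.ffo] — violates constraint 3: adjacent identical consonants /ff/ → ill-formed
[zi.ru] — σ1 onset /z/, coda /∅/ ok; σ2 onset /r/, coda /∅/ ok → well-formed
[fra.ba] — σ1 onset /fr/ (2C), coda /∅/ ok; σ2 onset /b/, coda /∅/ ok → well-formed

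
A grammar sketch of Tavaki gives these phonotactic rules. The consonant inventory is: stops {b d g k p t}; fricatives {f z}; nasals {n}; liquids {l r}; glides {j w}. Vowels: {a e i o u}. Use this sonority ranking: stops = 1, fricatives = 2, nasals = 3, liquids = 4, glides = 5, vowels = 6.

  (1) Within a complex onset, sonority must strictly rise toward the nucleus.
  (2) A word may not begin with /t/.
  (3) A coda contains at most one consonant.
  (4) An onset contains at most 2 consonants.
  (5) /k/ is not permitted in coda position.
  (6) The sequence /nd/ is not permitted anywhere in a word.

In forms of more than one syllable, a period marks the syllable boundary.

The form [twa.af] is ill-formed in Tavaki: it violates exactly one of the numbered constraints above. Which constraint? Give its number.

2

[twa.af]: word begins with /t/.
This is a violation of constraint 2: "A word may not begin with /t/."
The remaining constraints (1, 3, 4, 5, 6) are satisfied.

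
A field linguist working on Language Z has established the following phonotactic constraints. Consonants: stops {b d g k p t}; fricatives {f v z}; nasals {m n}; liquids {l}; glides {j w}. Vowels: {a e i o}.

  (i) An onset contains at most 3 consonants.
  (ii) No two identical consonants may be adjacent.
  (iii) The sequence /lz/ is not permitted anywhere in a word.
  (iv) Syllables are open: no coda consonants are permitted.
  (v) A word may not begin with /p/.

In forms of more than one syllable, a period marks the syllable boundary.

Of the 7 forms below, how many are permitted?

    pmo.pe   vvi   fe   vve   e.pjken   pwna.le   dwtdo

1

pmo.pe — violates constraint (v): word begins with /p/ → not permitted
vvi — violates constraint (ii): adjacent identical consonants /vv/ → not permitted
fe — σ1 onset /f/, coda /∅/ ok → permitted
vve — violates constraint (ii): adjacent identical consonants /vv/ → not permitted
e.pjken — violates constraint (iv): syllable 2 coda /n/ has 1 consonant (> 0) → not permitted
pwna.le — violates constraint (v): word begins with /p/ → not permitted
dwtdo — violates constraint (i): syllable 1 onset /dwtd/ has 4 consonants (> 3) → not permitted
Permitted: fe → 1.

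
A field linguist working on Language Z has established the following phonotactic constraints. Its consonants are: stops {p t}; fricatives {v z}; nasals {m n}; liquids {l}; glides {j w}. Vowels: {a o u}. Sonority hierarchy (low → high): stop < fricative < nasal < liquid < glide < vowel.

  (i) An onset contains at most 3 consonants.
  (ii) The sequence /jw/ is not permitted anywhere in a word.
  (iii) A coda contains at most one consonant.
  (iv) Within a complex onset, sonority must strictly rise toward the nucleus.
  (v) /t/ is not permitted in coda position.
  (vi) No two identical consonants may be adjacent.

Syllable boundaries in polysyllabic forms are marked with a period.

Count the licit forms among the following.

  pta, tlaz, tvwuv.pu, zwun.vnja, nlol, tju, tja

6

pta — violates constraint (iv): syllable 1 onset /pt/: /p/ (stop, 1) → /t/ (stop, 1) does not rise → illicit
tlaz — σ1 onset /tl/ (1→4 rises), coda /z/ ok → licit
tvwuv.pu — σ1 onset /tvw/ (1→2→5 rises), coda /v/ ok; σ2 onset /p/, coda /∅/ ok → licit
zwun.vnja — σ1 onset /zw/ (2→5 rises), coda /n/ ok; σ2 onset /vnj/ (2→3→5 rises), coda /∅/ ok → licit
nlol — σ1 onset /nl/ (3→4 rises), coda /l/ ok → licit
tju — σ1 onset /tj/ (1→5 rises), coda /∅/ ok → licit
tja — σ1 onset /tj/ (1→5 rises), coda /∅/ ok → licit
Licit: tlaz, tvwuv.pu, zwun.vnja, nlol, tju, tja → 6.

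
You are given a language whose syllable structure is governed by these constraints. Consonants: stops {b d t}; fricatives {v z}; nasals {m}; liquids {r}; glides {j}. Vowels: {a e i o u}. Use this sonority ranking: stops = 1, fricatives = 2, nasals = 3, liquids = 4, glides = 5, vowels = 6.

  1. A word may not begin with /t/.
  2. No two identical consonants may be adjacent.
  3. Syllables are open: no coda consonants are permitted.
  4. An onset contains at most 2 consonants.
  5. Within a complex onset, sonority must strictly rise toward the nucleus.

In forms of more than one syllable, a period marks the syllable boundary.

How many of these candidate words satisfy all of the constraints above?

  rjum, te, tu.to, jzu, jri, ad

0

rjum — violates constraint 3: syllable 1 coda /m/ has 1 consonant (> 0) → illicit
te — violates constraint 1: word begins with /t/ → illicit
tu.to — violates constraint 1: word begins with /t/ → illicit
jzu — violates constraint 5: syllable 1 onset /jz/: /j/ (glide, 5) → /z/ (fricative, 2) does not rise → illicit
jri — violates constraint 5: syllable 1 onset /jr/: /j/ (glide, 5) → /r/ (liquid, 4) does not rise → illicit
ad — violates constraint 3: syllable 1 coda /d/ has 1 consonant (> 0) → illicit
No form is licit → 0.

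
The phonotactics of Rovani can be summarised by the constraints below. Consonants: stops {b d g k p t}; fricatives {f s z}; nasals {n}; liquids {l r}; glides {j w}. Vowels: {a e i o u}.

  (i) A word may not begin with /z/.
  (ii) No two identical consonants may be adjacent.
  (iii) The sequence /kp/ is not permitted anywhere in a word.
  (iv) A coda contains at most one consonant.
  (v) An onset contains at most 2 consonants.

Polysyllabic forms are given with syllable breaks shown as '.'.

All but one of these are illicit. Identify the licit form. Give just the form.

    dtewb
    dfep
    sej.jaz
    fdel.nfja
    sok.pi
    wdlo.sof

dtewb — violates constraint (iv): syllable 1 coda /wb/ has 2 consonants (> 1) → illicit
dfep — σ1 onset /df/ (2C), coda /p/ ok → licit
sej.jaz — violates constraint (ii): adjacent identical consonants /jj/ → illicit
fdel.nfja — violates constraint (v): syllable 2 onset /nfj/ has 3 consonants (> 2) → illicit
sok.pi — violates constraint (iii): contains banned sequence /kp/ → illicit
wdlo.sof — violates constraint (v): syllable 1 onset /wdl/ has 3 consonants (> 2) → illicit

dfep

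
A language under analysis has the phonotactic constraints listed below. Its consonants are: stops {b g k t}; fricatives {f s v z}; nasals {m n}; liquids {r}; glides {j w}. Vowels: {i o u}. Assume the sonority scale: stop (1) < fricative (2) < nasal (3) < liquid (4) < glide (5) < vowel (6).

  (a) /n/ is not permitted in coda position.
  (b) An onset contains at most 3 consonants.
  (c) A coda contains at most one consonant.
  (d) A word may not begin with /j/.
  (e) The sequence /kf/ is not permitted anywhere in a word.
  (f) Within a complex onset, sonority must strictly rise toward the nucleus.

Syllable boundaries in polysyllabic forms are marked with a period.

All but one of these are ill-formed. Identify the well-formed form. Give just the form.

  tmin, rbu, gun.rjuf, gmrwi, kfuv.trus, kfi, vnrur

vnrur

tmin — violates constraint (a): syllable 1 coda contains /n/ → ill-formed
rbu — violates constraint (f): syllable 1 onset /rb/: /r/ (liquid, 4) → /b/ (stop, 1) does not rise → ill-formed
gun.rjuf — violates constraint (a): syllable 1 coda contains /n/ → ill-formed
gmrwi — violates constraint (b): syllable 1 onset /gmrw/ has 4 consonants (> 3) → ill-formed
kfuv.trus — violates constraint (e): contains banned sequence /kf/ → ill-formed
kfi — violates constraint (e): contains banned sequence /kf/ → ill-formed
vnrur — σ1 onset /vnr/ (2→3→4 rises), coda /r/ ok → well-formed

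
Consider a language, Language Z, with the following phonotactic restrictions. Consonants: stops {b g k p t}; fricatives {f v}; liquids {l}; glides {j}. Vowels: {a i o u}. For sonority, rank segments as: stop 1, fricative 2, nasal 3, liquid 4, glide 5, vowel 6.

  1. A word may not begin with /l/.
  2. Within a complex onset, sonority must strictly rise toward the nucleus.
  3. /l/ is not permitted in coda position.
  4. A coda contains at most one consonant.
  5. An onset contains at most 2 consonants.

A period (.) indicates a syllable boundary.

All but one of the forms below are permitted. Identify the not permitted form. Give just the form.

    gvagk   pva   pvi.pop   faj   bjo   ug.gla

gvagk — violates constraint 4: syllable 1 coda /gk/ has 2 consonants (> 1) → not permitted
pva — σ1 onset /pv/ (1→2 rises), coda /∅/ ok → permitted
pvi.pop — σ1 onset /pv/ (1→2 rises), coda /∅/ ok; σ2 onset /p/, coda /p/ ok → permitted
faj — σ1 onset /f/, coda /j/ ok → permitted
bjo — σ1 onset /bj/ (1→5 rises), coda /∅/ ok → permitted
ug.gla — σ1 onset /∅/, coda /g/ ok; σ2 onset /gl/ (1→4 rises), coda /∅/ ok → permitted

gvagk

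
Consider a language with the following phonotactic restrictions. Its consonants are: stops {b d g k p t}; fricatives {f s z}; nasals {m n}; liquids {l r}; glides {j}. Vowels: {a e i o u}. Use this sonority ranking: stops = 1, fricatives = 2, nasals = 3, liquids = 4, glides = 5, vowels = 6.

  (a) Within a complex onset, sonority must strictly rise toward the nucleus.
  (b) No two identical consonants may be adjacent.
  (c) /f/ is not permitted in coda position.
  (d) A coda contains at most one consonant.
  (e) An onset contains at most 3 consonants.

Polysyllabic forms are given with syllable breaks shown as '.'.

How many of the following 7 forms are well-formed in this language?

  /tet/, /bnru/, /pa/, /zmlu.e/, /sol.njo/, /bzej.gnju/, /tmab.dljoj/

7

/tet/ — σ1 onset /t/, coda /t/ ok → well-formed
/bnru/ — σ1 onset /bnr/ (1→3→4 rises), coda /∅/ ok → well-formed
/pa/ — σ1 onset /p/, coda /∅/ ok → well-formed
/zmlu.e/ — σ1 onset /zml/ (2→3→4 rises), coda /∅/ ok; σ2 onset /∅/, coda /∅/ ok → well-formed
/sol.njo/ — σ1 onset /s/, coda /l/ ok; σ2 onset /nj/ (3→5 rises), coda /∅/ ok → well-formed
/bzej.gnju/ — σ1 onset /bz/ (1→2 rises), coda /j/ ok; σ2 onset /gnj/ (1→3→5 rises), coda /∅/ ok → well-formed
/tmab.dljoj/ — σ1 onset /tm/ (1→3 rises), coda /b/ ok; σ2 onset /dlj/ (1→4→5 rises), coda /j/ ok → well-formed
Well-formed: /tet/, /bnru/, /pa/, /zmlu.e/, /sol.njo/, /bzej.gnju/, /tmab.dljoj/ → 7.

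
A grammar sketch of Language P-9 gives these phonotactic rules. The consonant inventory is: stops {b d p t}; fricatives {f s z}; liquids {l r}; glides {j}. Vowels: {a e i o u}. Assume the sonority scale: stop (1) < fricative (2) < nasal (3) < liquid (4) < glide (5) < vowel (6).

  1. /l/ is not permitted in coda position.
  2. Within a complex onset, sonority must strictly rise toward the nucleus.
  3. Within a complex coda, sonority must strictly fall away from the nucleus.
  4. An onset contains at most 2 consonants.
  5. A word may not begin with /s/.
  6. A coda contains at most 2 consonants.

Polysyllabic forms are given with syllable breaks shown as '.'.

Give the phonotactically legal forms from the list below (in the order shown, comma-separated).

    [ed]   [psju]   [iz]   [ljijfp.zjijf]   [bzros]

[ed], [iz]

[ed] — σ1 onset /∅/, coda /d/ ok → phonotactically legal
[psju] — violates constraint 4: syllable 1 onset /psj/ has 3 consonants (> 2) → phonotactically illegal
[iz] — σ1 onset /∅/, coda /z/ ok → phonotactically legal
[ljijfp.zjijf] — violates constraint 6: syllable 1 coda /jfp/ has 3 consonants (> 2) → phonotactically illegal
[bzros] — violates constraint 4: syllable 1 onset /bzr/ has 3 consonants (> 2) → phonotactically illegal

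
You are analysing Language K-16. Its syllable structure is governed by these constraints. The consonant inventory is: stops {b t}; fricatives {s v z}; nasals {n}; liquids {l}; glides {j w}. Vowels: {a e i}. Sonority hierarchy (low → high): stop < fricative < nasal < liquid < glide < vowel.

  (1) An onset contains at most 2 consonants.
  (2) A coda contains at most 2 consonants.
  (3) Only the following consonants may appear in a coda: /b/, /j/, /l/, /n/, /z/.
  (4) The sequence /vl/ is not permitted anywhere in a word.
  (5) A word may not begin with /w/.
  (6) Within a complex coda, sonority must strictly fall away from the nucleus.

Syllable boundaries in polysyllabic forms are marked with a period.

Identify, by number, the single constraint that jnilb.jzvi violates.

1

jnilb.jzvi: syllable 2 onset /jzv/ has 3 consonants (> 2).
This is a violation of constraint 1: "An onset contains at most 2 consonants."
The remaining constraints (2, 3, 4, 5, 6) are satisfied.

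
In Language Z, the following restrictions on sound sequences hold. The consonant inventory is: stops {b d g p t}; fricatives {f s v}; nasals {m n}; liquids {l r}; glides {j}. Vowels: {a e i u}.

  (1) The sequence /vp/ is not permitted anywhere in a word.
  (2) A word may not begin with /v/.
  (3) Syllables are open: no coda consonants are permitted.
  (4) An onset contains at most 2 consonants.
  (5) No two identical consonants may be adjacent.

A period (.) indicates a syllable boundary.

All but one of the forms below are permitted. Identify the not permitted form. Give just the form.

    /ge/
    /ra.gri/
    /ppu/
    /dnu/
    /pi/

/ppu/

/ge/ — σ1 onset /g/, coda /∅/ ok → permitted
/ra.gri/ — σ1 onset /r/, coda /∅/ ok; σ2 onset /gr/ (2C), coda /∅/ ok → permitted
/ppu/ — violates constraint 5: adjacent identical consonants /pp/ → not permitted
/dnu/ — σ1 onset /dn/ (2C), coda /∅/ ok → permitted
/pi/ — σ1 onset /p/, coda /∅/ ok → permitted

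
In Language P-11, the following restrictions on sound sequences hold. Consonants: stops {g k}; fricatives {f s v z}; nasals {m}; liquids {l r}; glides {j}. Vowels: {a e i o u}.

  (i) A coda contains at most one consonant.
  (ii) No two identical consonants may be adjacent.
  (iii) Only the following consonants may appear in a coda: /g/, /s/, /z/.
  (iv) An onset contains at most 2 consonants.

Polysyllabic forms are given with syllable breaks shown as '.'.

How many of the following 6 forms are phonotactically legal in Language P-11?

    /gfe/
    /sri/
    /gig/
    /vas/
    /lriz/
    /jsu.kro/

/gfe/ — σ1 onset /gf/ (2C), coda /∅/ ok → phonotactically legal
/sri/ — σ1 onset /sr/ (2C), coda /∅/ ok → phonotactically legal
/gig/ — σ1 onset /g/, coda /g/ ok → phonotactically legal
/vas/ — σ1 onset /v/, coda /s/ ok → phonotactically legal
/lriz/ — σ1 onset /lr/ (2C), coda /z/ ok → phonotactically legal
/jsu.kro/ — σ1 onset /js/ (2C), coda /∅/ ok; σ2 onset /kr/ (2C), coda /∅/ ok → phonotactically legal
Phonotactically legal: /gfe/, /sri/, /gig/, /vas/, /lriz/, /jsu.kro/ → 6.

6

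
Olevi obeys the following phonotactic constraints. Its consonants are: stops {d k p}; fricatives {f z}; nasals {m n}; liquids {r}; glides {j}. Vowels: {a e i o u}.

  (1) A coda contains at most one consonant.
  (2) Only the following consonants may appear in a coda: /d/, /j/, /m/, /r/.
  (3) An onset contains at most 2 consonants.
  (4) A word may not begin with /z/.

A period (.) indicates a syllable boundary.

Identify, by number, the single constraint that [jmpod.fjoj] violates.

[jmpod.fjoj]: syllable 1 onset /jmp/ has 3 consonants (> 2).
This is a violation of constraint 3: "An onset contains at most 2 consonants."
The remaining constraints (1, 2, 4) are satisfied.

3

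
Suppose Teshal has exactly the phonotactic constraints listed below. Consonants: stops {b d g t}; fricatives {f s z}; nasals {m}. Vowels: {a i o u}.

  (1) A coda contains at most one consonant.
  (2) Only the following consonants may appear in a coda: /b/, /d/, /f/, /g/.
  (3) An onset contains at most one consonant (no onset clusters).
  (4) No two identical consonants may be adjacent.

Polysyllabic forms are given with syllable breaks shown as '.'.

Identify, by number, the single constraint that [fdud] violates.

[fdud]: syllable 1 onset /fd/ has 2 consonants (> 1).
This is a violation of constraint 3: "An onset contains at most one consonant (no onset clusters)."
The remaining constraints (1, 2, 4) are satisfied.

3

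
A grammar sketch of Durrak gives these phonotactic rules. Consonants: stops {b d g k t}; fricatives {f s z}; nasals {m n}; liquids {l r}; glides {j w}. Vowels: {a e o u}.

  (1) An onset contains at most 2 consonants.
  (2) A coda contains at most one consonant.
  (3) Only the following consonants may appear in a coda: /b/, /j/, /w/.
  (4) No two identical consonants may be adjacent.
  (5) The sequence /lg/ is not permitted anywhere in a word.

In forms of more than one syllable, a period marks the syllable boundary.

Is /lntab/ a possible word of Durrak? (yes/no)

no

/lntab/ — violates constraint 1: syllable 1 onset /lnt/ has 3 consonants (> 2) → phonotactically illegal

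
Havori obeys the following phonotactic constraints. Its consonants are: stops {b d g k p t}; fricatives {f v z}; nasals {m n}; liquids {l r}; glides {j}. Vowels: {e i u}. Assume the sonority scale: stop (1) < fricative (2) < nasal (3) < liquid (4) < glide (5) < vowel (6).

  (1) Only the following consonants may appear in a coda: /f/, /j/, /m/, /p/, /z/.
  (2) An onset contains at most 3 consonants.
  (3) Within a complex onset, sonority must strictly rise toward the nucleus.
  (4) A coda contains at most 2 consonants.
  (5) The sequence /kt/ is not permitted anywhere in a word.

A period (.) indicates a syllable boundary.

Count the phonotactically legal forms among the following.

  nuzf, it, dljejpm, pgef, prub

1

nuzf — σ1 onset /n/, coda /zf/ (2C) ok → phonotactically legal
it — violates constraint 1: syllable 1 coda contains /t/, which is not a licensed coda consonant → phonotactically illegal
dljejpm — violates constraint 4: syllable 1 coda /jpm/ has 3 consonants (> 2) → phonotactically illegal
pgef — violates constraint 3: syllable 1 onset /pg/: /p/ (stop, 1) → /g/ (stop, 1) does not rise → phonotactically illegal
prub — violates constraint 1: syllable 1 coda contains /b/, which is not a licensed coda consonant → phonotactically illegal
Phonotactically legal: nuzf → 1.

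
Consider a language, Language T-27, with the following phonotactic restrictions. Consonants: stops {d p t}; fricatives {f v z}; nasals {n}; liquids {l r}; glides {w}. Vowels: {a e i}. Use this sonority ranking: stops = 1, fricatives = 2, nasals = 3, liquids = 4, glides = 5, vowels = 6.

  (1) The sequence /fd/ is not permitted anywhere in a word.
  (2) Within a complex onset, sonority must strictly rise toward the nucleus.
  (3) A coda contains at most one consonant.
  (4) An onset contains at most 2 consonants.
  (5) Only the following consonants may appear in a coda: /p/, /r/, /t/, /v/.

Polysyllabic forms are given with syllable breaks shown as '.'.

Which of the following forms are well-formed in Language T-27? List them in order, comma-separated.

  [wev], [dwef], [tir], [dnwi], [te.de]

[wev], [tir], [te.de]

[wev] — σ1 onset /w/, coda /v/ ok → well-formed
[dwef] — violates constraint 5: syllable 1 coda contains /f/, which is not a licensed coda consonant → ill-formed
[tir] — σ1 onset /t/, coda /r/ ok → well-formed
[dnwi] — violates constraint 4: syllable 1 onset /dnw/ has 3 consonants (> 2) → ill-formed
[te.de] — σ1 onset /t/, coda /∅/ ok; σ2 onset /d/, coda /∅/ ok → well-formed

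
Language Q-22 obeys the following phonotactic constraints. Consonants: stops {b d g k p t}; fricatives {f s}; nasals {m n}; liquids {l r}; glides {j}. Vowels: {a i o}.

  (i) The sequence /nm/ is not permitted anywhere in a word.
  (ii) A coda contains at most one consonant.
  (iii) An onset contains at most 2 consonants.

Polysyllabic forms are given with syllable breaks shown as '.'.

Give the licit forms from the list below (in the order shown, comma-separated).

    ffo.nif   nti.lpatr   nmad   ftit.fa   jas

ffo.nif — σ1 onset /ff/ (2C), coda /∅/ ok; σ2 onset /n/, coda /f/ ok → licit
nti.lpatr — violates constraint (ii): syllable 2 coda /tr/ has 2 consonants (> 1) → illicit
nmad — violates constraint (i): contains banned sequence /nm/ → illicit
ftit.fa — σ1 onset /ft/ (2C), coda /t/ ok; σ2 onset /f/, coda /∅/ ok → licit
jas — σ1 onset /j/, coda /s/ ok → licit

ffo.nif, ftit.fa, jas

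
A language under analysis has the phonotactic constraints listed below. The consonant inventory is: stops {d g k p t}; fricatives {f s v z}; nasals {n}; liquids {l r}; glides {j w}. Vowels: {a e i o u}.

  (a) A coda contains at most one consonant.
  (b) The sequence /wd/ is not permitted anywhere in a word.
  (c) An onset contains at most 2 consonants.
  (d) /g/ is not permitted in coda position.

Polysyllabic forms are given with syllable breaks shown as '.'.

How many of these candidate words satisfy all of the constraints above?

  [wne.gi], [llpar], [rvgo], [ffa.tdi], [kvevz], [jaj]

[wne.gi] — σ1 onset /wn/ (2C), coda /∅/ ok; σ2 onset /g/, coda /∅/ ok → phonotactically legal
[llpar] — violates constraint (c): syllable 1 onset /llp/ has 3 consonants (> 2) → phonotactically illegal
[rvgo] — violates constraint (c): syllable 1 onset /rvg/ has 3 consonants (> 2) → phonotactically illegal
[ffa.tdi] — σ1 onset /ff/ (2C), coda /∅/ ok; σ2 onset /td/ (2C), coda /∅/ ok → phonotactically legal
[kvevz] — violates constraint (a): syllable 1 coda /vz/ has 2 consonants (> 1) → phonotactically illegal
[jaj] — σ1 onset /j/, coda /j/ ok → phonotactically legal
Phonotactically legal: [wne.gi], [ffa.tdi], [jaj] → 3.

3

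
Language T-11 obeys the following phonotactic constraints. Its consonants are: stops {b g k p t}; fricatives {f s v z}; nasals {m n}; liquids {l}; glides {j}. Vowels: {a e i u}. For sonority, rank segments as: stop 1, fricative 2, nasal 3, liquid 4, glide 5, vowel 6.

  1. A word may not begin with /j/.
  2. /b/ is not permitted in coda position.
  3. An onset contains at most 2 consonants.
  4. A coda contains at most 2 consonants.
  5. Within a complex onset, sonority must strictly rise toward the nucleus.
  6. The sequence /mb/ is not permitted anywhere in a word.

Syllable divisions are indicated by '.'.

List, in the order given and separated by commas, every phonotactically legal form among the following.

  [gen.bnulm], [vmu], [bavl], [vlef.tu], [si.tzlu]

[gen.bnulm] — σ1 onset /g/, coda /n/ ok; σ2 onset /bn/ (1→3 rises), coda /lm/ (2C) ok → phonotactically legal
[vmu] — σ1 onset /vm/ (2→3 rises), coda /∅/ ok → phonotactically legal
[bavl] — σ1 onset /b/, coda /vl/ (2C) ok → phonotactically legal
[vlef.tu] — σ1 onset /vl/ (2→4 rises), coda /f/ ok; σ2 onset /t/, coda /∅/ ok → phonotactically legal
[si.tzlu] — violates constraint 3: syllable 2 onset /tzl/ has 3 consonants (> 2) → phonotactically illegal

[gen.bnulm], [vmu], [bavl], [vlef.tu]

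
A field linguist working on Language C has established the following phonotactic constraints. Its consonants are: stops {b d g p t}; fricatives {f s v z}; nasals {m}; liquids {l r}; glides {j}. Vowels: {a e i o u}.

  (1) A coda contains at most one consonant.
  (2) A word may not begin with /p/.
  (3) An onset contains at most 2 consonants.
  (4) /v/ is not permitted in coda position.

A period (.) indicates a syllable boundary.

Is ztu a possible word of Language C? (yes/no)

yes

ztu — σ1 onset /zt/ (2C), coda /∅/ ok → well-formed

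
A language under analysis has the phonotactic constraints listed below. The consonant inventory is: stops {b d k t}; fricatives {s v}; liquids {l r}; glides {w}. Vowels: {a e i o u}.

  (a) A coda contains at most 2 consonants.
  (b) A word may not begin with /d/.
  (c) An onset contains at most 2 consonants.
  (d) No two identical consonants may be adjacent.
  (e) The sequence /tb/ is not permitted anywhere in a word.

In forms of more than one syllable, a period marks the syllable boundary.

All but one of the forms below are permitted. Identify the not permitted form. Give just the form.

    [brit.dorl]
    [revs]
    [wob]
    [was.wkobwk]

[brit.dorl] — σ1 onset /br/ (2C), coda /t/ ok; σ2 onset /d/, coda /rl/ (2C) ok → permitted
[revs] — σ1 onset /r/, coda /vs/ (2C) ok → permitted
[wob] — σ1 onset /w/, coda /b/ ok → permitted
[was.wkobwk] — violates constraint (a): syllable 2 coda /bwk/ has 3 consonants (> 2) → not permitted

[was.wkobwk]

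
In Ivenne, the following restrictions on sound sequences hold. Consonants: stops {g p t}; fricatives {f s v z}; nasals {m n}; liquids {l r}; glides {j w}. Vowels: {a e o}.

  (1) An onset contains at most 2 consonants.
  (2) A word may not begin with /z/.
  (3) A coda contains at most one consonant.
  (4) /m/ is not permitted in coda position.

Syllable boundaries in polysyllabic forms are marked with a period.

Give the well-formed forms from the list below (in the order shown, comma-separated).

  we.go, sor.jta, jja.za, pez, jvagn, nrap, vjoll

we.go, sor.jta, jja.za, pez, nrap

we.go — σ1 onset /w/, coda /∅/ ok; σ2 onset /g/, coda /∅/ ok → well-formed
sor.jta — σ1 onset /s/, coda /r/ ok; σ2 onset /jt/ (2C), coda /∅/ ok → well-formed
jja.za — σ1 onset /jj/ (2C), coda /∅/ ok; σ2 onset /z/, coda /∅/ ok → well-formed
pez — σ1 onset /p/, coda /z/ ok → well-formed
jvagn — violates constraint 3: syllable 1 coda /gn/ has 2 consonants (> 1) → ill-formed
nrap — σ1 onset /nr/ (2C), coda /p/ ok → well-formed
vjoll — violates constraint 3: syllable 1 coda /ll/ has 2 consonants (> 1) → ill-formed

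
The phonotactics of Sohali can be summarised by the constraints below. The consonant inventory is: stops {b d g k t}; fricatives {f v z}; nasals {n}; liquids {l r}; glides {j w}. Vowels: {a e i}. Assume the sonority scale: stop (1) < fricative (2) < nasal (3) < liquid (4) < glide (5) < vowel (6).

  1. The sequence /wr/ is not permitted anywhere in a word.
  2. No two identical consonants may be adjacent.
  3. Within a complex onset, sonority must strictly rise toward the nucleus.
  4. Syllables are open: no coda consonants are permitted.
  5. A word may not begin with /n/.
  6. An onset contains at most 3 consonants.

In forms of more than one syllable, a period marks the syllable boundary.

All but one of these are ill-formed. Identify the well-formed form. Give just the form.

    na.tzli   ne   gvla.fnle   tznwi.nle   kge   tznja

gvla.fnle

na.tzli — violates constraint 5: word begins with /n/ → ill-formed
ne — violates constraint 5: word begins with /n/ → ill-formed
gvla.fnle — σ1 onset /gvl/ (1→2→4 rises), coda /∅/ ok; σ2 onset /fnl/ (2→3→4 rises), coda /∅/ ok → well-formed
tznwi.nle — violates constraint 6: syllable 1 onset /tznw/ has 4 consonants (> 3) → ill-formed
kge — violates constraint 3: syllable 1 onset /kg/: /k/ (stop, 1) → /g/ (stop, 1) does not rise → ill-formed
tznja — violates constraint 6: syllable 1 onset /tznj/ has 4 consonants (> 3) → ill-formed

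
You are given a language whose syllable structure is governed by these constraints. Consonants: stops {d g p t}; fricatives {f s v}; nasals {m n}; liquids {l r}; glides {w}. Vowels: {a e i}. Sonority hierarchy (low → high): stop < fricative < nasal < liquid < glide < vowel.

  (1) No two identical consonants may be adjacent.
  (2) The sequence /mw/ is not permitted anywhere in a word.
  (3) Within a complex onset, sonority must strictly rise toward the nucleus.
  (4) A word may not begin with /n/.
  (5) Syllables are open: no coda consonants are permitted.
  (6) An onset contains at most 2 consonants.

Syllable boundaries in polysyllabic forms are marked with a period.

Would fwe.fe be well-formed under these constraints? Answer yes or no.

fwe.fe — σ1 onset /fw/ (2→5 rises), coda /∅/ ok; σ2 onset /f/, coda /∅/ ok → well-formed

yes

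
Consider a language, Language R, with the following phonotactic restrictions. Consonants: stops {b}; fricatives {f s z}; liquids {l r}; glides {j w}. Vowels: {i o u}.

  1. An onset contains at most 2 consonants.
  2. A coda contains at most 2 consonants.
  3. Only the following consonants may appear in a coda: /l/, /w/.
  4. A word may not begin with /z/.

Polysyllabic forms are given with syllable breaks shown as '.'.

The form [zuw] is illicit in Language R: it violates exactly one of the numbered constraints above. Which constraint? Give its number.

4

[zuw]: word begins with /z/.
This is a violation of constraint 4: "A word may not begin with /z/."
The remaining constraints (1, 2, 3) are satisfied.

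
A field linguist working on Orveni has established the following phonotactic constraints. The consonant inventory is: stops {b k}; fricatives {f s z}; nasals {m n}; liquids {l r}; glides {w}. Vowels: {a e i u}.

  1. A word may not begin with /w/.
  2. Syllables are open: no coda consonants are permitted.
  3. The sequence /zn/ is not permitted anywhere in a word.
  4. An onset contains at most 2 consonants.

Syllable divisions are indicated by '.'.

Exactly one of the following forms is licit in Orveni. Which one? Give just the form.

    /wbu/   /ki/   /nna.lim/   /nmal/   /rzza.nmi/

/ki/

/wbu/ — violates constraint 1: word begins with /w/ → illicit
/ki/ — σ1 onset /k/, coda /∅/ ok → licit
/nna.lim/ — violates constraint 2: syllable 2 coda /m/ has 1 consonant (> 0) → illicit
/nmal/ — violates constraint 2: syllable 1 coda /l/ has 1 consonant (> 0) → illicit
/rzza.nmi/ — violates constraint 4: syllable 1 onset /rzz/ has 3 consonants (> 2) → illicit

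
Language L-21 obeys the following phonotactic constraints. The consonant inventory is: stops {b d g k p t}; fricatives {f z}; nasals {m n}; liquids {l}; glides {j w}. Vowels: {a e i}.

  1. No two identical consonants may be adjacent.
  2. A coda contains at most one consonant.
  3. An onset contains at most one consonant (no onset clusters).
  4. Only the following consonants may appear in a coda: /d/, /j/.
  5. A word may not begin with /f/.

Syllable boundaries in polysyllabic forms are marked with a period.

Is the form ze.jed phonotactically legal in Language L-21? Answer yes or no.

yes

ze.jed — σ1 onset /z/, coda /∅/ ok; σ2 onset /j/, coda /d/ ok → phonotactically legal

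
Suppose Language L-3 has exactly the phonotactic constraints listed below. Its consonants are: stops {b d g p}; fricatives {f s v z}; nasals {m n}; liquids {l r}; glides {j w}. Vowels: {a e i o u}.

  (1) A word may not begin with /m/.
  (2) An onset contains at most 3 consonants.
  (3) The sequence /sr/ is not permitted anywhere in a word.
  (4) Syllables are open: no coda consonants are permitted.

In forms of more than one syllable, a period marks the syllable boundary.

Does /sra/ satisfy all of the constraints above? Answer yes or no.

no

/sra/ — violates constraint 3: contains banned sequence /sr/ → not permitted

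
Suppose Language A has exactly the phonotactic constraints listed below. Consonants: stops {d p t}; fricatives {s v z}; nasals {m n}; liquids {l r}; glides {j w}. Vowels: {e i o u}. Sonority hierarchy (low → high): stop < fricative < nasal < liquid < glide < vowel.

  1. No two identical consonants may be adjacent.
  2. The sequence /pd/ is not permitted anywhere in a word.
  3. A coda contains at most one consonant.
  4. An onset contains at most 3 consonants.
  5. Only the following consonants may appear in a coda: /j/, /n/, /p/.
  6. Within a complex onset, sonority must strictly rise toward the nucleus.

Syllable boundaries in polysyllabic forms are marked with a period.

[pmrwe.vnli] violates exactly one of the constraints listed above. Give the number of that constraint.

4

[pmrwe.vnli]: syllable 1 onset /pmrw/ has 4 consonants (> 3).
This is a violation of constraint 4: "An onset contains at most 3 consonants."
The remaining constraints (1, 2, 3, 5, 6) are satisfied.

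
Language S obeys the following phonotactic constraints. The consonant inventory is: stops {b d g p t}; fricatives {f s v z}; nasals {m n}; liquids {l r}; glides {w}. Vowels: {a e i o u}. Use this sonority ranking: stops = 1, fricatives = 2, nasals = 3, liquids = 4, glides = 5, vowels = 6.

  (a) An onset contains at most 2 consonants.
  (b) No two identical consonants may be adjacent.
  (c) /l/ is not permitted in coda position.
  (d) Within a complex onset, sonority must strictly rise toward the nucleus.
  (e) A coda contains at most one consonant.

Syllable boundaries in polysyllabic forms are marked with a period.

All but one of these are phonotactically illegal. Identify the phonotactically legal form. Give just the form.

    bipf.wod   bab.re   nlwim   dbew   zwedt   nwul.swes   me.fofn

bab.re

bipf.wod — violates constraint (e): syllable 1 coda /pf/ has 2 consonants (> 1) → phonotactically illegal
bab.re — σ1 onset /b/, coda /b/ ok; σ2 onset /r/, coda /∅/ ok → phonotactically legal
nlwim — violates constraint (a): syllable 1 onset /nlw/ has 3 consonants (> 2) → phonotactically illegal
dbew — violates constraint (d): syllable 1 onset /db/: /d/ (stop, 1) → /b/ (stop, 1) does not rise → phonotactically illegal
zwedt — violates constraint (e): syllable 1 coda /dt/ has 2 consonants (> 1) → phonotactically illegal
nwul.swes — violates constraint (c): syllable 1 coda contains /l/ → phonotactically illegal
me.fofn — violates constraint (e): syllable 2 coda /fn/ has 2 consonants (> 1) → phonotactically illegal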